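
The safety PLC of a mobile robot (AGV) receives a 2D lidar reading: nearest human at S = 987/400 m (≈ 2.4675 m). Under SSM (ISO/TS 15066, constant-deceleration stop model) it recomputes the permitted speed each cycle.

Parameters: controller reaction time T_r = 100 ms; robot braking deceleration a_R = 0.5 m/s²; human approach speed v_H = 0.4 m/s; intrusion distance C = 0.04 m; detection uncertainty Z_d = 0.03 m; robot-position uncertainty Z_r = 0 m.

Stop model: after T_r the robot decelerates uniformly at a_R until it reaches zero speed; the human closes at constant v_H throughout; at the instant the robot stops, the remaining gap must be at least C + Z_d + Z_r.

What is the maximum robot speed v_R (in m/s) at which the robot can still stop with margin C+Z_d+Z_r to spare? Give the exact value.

v_R_max = 23/20 m/s = 1.1500 m/s

collect terms ⇒ (1)·v_R² + (9/10)·v_R + (-943/400) = 0
  disc = (9/10)² − 4·(1)·(-943/400) = 256/25 ; √disc = 16/5
  v_R = (−(9/10) + 16/5) / (2·(1)) = 23/20 m/s
check:
braking lasts T_s = (23/20)/(1/2) = 2.3000 s
reaction-phase robot travel = 1.1500·0.1000 = 0.1150 m
braking distance = 1.1500²/(2·0.5000) = 1.3225 m
human closes 0.4000·2.4000 = 0.9600 m
C+Z_d+Z_r = 0.0400+0.0300+0.0000 = 0.0700 m
sum ≈ 0.1150+1.3225+0.9600+0.0700 ≈ 2.4675 m = S ✓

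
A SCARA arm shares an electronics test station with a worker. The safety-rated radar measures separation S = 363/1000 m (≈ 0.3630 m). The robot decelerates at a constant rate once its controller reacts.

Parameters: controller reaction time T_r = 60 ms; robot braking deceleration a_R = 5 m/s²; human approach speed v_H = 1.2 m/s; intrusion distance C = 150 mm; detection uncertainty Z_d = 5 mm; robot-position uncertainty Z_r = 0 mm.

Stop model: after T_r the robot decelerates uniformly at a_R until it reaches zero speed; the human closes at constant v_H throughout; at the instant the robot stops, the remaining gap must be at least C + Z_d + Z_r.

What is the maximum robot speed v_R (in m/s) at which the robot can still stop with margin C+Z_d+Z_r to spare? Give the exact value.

collect terms ⇒ (1/10)·v_R² + (3/10)·v_R + (-17/125) = 0
  disc = (3/10)² − 4·(1/10)·(-17/125) = 361/2500 ; √disc = 19/50
  v_R = (−(3/10) + 19/50) / (2·(1/10)) = 2/5 m/s
check:
stop time T_s = (2/5)/5 = 0.0800 s
reaction-phase robot travel = 0.4000·0.0600 = 0.0240 m
braking distance = 0.4000²/(2·5.0000) = 0.0160 m
human over T_r+T_s: 1.2000·(0.0600+0.0800) = 0.1680 m
residual clearance needed = 0.1500+0.0050+0.0000 = 0.1550 m
sum ≈ 0.0240+0.0160+0.1680+0.1550 ≈ 0.3630 m = S ✓

v_R_max = 2/5 m/s = 0.4000 m/s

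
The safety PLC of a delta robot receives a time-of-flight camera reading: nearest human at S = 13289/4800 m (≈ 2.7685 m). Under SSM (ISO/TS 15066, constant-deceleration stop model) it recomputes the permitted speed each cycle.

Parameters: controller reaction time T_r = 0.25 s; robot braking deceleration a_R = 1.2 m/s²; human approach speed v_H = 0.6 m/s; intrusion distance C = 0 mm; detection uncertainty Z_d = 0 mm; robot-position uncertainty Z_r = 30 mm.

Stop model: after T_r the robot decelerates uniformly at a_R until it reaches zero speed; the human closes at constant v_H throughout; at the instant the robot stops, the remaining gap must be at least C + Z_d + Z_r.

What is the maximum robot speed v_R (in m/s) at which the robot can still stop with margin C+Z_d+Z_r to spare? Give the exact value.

v_R_max = 7/4 m/s = 1.7500 m/s

at the boundary: (5/12)·v² + (3/4)·v + (-497/192) = 0
  disc = (3/4)² − 4·(5/12)·(-497/192) = 2809/576 ; √disc = 53/24
  v_R = (−(3/4) + 53/24) / (2·(5/12)) = 7/4 m/s
check:
T_s = v_R/a_R = (7/4)/(6/5) = 1.4583 s
robot covers v_R·T_r = 1.7500·0.2500 = 0.4375 m before braking
robot covers 1.7500·1.4583 − ½·1.2000·1.4583² = 1.2760 m while stopping
human over T_r+T_s: 0.6000·(0.2500+1.4583) = 1.0250 m
residual clearance needed = 0.0000+0.0000+0.0300 = 0.0300 m
sum ≈ 0.4375+1.2760+1.0250+0.0300 ≈ 2.7685 m = S ✓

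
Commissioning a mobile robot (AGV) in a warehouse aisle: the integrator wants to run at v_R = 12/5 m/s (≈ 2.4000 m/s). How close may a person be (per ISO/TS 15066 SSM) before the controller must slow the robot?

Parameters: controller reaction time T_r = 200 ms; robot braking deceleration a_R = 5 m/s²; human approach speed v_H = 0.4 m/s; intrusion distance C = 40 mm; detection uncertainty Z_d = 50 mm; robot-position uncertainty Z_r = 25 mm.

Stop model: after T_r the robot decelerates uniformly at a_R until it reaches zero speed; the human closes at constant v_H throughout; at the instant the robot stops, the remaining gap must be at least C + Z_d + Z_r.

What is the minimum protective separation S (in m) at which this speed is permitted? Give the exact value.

S_min = 1443/1000 m = 1.4430 m

braking lasts T_s = (12/5)/5 = 0.4800 s
robot covers v_R·T_r = 2.4000·0.2000 = 0.4800 m before braking
robot covers 2.4000·0.4800 − ½·5.0000·0.4800² = 0.5760 m while stopping
human over T_r+T_s: 0.4000·(0.2000+0.4800) = 0.2720 m
residual clearance needed = 0.0400+0.0500+0.0250 = 0.1150 m
S_min ≈ 0.4800+0.5760+0.2720+0.1150  ⇒  S_min = 1443/1000 m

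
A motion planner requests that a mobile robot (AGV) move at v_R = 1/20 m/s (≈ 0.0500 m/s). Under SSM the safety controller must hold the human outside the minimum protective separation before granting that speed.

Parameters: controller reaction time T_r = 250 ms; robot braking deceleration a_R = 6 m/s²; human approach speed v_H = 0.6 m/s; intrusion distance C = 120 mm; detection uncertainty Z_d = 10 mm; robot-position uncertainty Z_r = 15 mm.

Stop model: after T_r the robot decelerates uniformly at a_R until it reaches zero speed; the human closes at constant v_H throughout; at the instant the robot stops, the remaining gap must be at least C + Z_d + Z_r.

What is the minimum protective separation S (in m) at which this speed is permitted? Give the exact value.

stop time T_s = (1/20)/6 = 0.0083 s
robot covers v_R·T_r = 0.0500·0.2500 = 0.0125 m before braking
braking distance = 0.0500²/(2·6.0000) = 0.0002 m
human closes 0.6000·0.2583 = 0.1550 m
margins: 0.1200+0.0100+0.0150 = 0.1450 m
S_min ≈ 0.0125+0.0002+0.1550+0.1450  ⇒  S_min = 1501/4800 m

S_min = 1501/4800 m = 0.3127 m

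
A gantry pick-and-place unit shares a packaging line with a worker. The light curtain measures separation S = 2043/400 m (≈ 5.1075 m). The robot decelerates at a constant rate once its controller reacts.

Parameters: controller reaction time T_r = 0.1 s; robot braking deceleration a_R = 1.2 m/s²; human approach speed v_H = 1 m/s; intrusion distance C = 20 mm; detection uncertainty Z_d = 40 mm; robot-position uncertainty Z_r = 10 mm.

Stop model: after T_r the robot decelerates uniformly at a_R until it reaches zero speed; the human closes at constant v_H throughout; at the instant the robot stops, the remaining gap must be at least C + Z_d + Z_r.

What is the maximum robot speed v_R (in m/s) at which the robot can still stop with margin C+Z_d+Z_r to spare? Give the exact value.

v_R_max = 5/2 m/s = 2.5000 m/s

at the boundary: (5/12)·v² + (14/15)·v + (-79/16) = 0
  disc = (14/15)² − 4·(5/12)·(-79/16) = 32761/3600 ; √disc = 181/60
  v_R = (−(14/15) + 181/60) / (2·(5/12)) = 5/2 m/s
check:
stop time T_s = (5/2)/(6/5) = 2.0833 s
robot covers v_R·T_r = 2.5000·0.1000 = 0.2500 m before braking
robot under decel: 2.5000²/(2·1.2000) = 2.6042 m
human over T_r+T_s: 1.0000·(0.1000+2.0833) = 2.1833 m
C+Z_d+Z_r = 0.0200+0.0400+0.0100 = 0.0700 m
sum ≈ 0.2500+2.6042+2.1833+0.0700 ≈ 5.1075 m = S ✓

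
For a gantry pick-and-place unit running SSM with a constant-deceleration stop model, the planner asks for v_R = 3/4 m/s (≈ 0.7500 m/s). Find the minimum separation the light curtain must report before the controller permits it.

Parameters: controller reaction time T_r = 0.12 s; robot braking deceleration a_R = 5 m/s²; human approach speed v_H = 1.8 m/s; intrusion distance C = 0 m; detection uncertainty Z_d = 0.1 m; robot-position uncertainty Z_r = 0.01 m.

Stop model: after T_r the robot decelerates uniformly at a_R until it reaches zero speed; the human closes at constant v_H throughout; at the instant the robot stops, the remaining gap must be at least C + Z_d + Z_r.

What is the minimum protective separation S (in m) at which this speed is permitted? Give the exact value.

S_min = 2969/4000 m = 0.7422 m

T_s = v_R/a_R = (3/4)/5 = 0.1500 s
robot in T_r: 0.7500·0.1200 = 0.0900 m
robot covers 0.7500·0.1500 − ½·5.0000·0.1500² = 0.0563 m while stopping
human over T_r+T_s: 1.8000·(0.1200+0.1500) = 0.4860 m
residual clearance needed = 0.0000+0.1000+0.0100 = 0.1100 m
S_min ≈ 0.0900+0.0563+0.4860+0.1100  ⇒  S_min = 2969/4000 m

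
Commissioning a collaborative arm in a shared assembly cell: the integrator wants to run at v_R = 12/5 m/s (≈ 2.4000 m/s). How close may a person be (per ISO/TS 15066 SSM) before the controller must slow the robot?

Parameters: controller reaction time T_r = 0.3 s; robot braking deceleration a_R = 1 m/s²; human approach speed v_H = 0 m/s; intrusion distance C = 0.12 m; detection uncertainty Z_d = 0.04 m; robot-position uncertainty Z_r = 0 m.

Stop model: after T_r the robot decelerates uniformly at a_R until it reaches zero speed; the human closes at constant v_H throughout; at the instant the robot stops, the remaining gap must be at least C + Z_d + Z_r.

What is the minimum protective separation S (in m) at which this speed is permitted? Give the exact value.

stop time T_s = (12/5)/1 = 2.4000 s
robot in T_r: 2.4000·0.3000 = 0.7200 m
robot under decel: 2.4000²/(2·1.0000) = 2.8800 m
human closes 0.0000·2.7000 = 0.0000 m
margins: 0.1200+0.0400+0.0000 = 0.1600 m
S_min ≈ 0.7200+2.8800+0.0000+0.1600  ⇒  S_min = 94/25 m

S_min = 94/25 m = 3.7600 m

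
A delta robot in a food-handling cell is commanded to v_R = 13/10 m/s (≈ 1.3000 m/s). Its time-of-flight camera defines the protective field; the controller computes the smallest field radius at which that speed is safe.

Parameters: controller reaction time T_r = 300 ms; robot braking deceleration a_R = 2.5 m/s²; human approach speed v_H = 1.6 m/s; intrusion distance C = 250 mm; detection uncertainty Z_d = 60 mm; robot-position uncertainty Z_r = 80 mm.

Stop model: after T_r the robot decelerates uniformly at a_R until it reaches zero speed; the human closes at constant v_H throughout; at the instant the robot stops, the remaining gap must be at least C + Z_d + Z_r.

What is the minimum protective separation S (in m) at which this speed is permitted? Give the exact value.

braking lasts T_s = (13/10)/(5/2) = 0.5200 s
reaction-phase robot travel = 1.3000·0.3000 = 0.3900 m
braking distance = 1.3000²/(2·2.5000) = 0.3380 m
human closes 1.6000·0.8200 = 1.3120 m
residual clearance needed = 0.2500+0.0600+0.0800 = 0.3900 m
S_min ≈ 0.3900+0.3380+1.3120+0.3900  ⇒  S_min = 243/100 m

S_min = 243/100 m = 2.4300 m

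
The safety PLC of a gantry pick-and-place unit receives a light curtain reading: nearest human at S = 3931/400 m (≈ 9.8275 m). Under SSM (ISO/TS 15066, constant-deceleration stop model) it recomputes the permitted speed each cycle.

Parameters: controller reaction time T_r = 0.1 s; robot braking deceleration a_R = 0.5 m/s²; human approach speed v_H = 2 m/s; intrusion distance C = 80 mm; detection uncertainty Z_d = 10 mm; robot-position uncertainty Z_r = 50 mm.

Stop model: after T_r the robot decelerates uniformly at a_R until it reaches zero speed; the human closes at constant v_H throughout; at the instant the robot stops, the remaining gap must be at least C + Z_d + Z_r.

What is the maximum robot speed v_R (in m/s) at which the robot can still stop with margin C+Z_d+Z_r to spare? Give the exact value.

collect terms ⇒ (1)·v_R² + (41/10)·v_R + (-759/80) = 0
  disc = (41/10)² − 4·(1)·(-759/80) = 1369/25 ; √disc = 37/5
  v_R = (−(41/10) + 37/5) / (2·(1)) = 33/20 m/s
check:
T_s = v_R/a_R = (33/20)/(1/2) = 3.3000 s
reaction-phase robot travel = 1.6500·0.1000 = 0.1650 m
robot under decel: 1.6500²/(2·0.5000) = 2.7225 m
person approaches 2.0000·(0.1000+3.3000) = 6.8000 m
residual clearance needed = 0.0800+0.0100+0.0500 = 0.1400 m
sum ≈ 0.1650+2.7225+6.8000+0.1400 ≈ 9.8275 m = S ✓

v_R_max = 33/20 m/s = 1.6500 m/s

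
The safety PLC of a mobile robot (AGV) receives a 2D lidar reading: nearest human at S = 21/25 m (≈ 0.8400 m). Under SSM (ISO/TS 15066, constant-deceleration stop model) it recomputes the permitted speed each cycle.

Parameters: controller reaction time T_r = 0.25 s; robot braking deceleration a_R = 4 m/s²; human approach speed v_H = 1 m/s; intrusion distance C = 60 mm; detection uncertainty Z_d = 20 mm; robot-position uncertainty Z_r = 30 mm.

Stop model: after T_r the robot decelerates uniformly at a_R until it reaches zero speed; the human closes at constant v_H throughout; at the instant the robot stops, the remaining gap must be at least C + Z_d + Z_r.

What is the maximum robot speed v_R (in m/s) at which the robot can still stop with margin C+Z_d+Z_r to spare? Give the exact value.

v_R_max = 4/5 m/s = 0.8000 m/s

at the boundary: (1/8)·v² + (1/2)·v + (-12/25) = 0
  disc = (1/2)² − 4·(1/8)·(-12/25) = 49/100 ; √disc = 7/10
  v_R = (−(1/2) + 7/10) / (2·(1/8)) = 4/5 m/s
check:
T_s = v_R/a_R = (4/5)/4 = 0.2000 s
robot in T_r: 0.8000·0.2500 = 0.2000 m
robot under decel: 0.8000²/(2·4.0000) = 0.0800 m
human over T_r+T_s: 1.0000·(0.2500+0.2000) = 0.4500 m
C+Z_d+Z_r = 0.0600+0.0200+0.0300 = 0.1100 m
sum ≈ 0.2000+0.0800+0.4500+0.1100 ≈ 0.8400 m = S ✓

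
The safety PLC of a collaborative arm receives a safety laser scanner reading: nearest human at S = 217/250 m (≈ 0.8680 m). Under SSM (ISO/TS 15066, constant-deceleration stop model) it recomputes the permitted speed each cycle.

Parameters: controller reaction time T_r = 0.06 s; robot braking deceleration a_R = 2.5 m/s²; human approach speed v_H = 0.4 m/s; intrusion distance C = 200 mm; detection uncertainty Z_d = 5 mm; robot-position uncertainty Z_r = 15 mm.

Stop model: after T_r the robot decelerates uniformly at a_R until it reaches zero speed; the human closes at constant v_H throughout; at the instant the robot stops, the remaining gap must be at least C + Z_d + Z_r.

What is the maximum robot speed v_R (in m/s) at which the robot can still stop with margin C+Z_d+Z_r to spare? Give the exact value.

collect terms ⇒ (1/5)·v_R² + (11/50)·v_R + (-78/125) = 0
  disc = (11/50)² − 4·(1/5)·(-78/125) = 1369/2500 ; √disc = 37/50
  v_R = (−(11/50) + 37/50) / (2·(1/5)) = 13/10 m/s
check:
stop time T_s = (13/10)/(5/2) = 0.5200 s
robot in T_r: 1.3000·0.0600 = 0.0780 m
robot covers 1.3000·0.5200 − ½·2.5000·0.5200² = 0.3380 m while stopping
human closes 0.4000·0.5800 = 0.2320 m
residual clearance needed = 0.2000+0.0050+0.0150 = 0.2200 m
sum ≈ 0.0780+0.3380+0.2320+0.2200 ≈ 0.8680 m = S ✓

v_R_max = 13/10 m/s = 1.3000 m/s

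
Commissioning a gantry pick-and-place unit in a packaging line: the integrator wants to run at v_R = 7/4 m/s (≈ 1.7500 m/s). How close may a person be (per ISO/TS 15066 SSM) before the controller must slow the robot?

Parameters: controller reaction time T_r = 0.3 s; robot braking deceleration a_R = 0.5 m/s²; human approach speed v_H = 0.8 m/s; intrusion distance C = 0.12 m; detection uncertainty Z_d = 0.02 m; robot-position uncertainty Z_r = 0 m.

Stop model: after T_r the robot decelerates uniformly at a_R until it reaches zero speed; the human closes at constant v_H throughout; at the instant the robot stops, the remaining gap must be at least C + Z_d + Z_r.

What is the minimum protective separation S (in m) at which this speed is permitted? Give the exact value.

S_min = 2707/400 m = 6.7675 m

stop time T_s = (7/4)/(1/2) = 3.5000 s
robot covers v_R·T_r = 1.7500·0.3000 = 0.5250 m before braking
braking distance = 1.7500²/(2·0.5000) = 3.0625 m
human over T_r+T_s: 0.8000·(0.3000+3.5000) = 3.0400 m
margins: 0.1200+0.0200+0.0000 = 0.1400 m
S_min ≈ 0.5250+3.0625+3.0400+0.1400  ⇒  S_min = 2707/400 m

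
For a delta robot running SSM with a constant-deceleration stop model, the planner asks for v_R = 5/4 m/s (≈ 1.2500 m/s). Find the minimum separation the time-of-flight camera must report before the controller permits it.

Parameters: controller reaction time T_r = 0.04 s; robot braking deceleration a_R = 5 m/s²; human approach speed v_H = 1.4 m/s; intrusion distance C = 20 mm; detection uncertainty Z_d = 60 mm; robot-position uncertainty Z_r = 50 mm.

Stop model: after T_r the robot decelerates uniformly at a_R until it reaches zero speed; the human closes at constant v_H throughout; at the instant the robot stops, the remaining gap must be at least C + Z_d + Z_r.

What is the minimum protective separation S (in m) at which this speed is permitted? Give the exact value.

stop time T_s = (5/4)/5 = 0.2500 s
robot in T_r: 1.2500·0.0400 = 0.0500 m
robot under decel: 1.2500²/(2·5.0000) = 0.1562 m
human closes 1.4000·0.2900 = 0.4060 m
margins: 0.0200+0.0600+0.0500 = 0.1300 m
S_min ≈ 0.0500+0.1562+0.4060+0.1300  ⇒  S_min = 2969/4000 m

S_min = 2969/4000 m = 0.7422 m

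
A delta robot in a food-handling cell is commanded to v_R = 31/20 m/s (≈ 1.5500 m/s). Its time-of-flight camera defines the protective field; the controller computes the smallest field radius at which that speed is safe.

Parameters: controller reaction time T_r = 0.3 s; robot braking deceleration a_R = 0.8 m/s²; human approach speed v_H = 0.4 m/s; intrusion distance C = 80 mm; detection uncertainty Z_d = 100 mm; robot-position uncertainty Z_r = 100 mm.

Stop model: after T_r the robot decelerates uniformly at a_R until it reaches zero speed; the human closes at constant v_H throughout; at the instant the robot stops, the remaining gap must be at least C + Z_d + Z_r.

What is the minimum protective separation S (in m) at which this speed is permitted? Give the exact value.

T_s = v_R/a_R = (31/20)/(4/5) = 1.9375 s
reaction-phase robot travel = 1.5500·0.3000 = 0.4650 m
braking distance = 1.5500²/(2·0.8000) = 1.5016 m
human over T_r+T_s: 0.4000·(0.3000+1.9375) = 0.8950 m
C+Z_d+Z_r = 0.0800+0.1000+0.1000 = 0.2800 m
S_min ≈ 0.4650+1.5016+0.8950+0.2800  ⇒  S_min = 10053/3200 m

S_min = 10053/3200 m = 3.1416 m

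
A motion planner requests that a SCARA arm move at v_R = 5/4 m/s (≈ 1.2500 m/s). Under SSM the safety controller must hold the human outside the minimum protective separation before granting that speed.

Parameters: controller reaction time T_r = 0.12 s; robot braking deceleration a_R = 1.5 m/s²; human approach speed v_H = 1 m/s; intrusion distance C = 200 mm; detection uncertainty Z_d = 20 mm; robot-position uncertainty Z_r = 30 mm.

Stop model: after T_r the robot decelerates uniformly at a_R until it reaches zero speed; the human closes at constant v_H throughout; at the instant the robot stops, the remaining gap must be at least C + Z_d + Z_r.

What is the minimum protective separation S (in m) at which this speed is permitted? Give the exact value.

T_s = v_R/a_R = (5/4)/(3/2) = 0.8333 s
reaction-phase robot travel = 1.2500·0.1200 = 0.1500 m
braking distance = 1.2500²/(2·1.5000) = 0.5208 m
human over T_r+T_s: 1.0000·(0.1200+0.8333) = 0.9533 m
margins: 0.2000+0.0200+0.0300 = 0.2500 m
S_min ≈ 0.1500+0.5208+0.9533+0.2500  ⇒  S_min = 2249/1200 m

S_min = 2249/1200 m = 1.8742 m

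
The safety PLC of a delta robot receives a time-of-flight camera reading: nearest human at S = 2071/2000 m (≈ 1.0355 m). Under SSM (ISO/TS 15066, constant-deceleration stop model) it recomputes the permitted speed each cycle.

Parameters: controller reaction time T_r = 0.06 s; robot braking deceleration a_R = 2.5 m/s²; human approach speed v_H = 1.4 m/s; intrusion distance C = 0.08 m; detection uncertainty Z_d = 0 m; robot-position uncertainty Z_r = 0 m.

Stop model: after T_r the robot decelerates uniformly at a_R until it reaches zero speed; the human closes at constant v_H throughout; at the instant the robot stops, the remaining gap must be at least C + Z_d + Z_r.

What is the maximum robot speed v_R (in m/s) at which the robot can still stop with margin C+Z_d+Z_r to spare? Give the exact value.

v_R_max = 21/20 m/s = 1.0500 m/s

quadratic (1/5)·v² + (31/50)·v + (-1743/2000) = 0
  disc = (31/50)² − 4·(1/5)·(-1743/2000) = 676/625 ; √disc = 26/25
  v_R = (−(31/50) + 26/25) / (2·(1/5)) = 21/20 m/s
check:
stop time T_s = (21/20)/(5/2) = 0.4200 s
reaction-phase robot travel = 1.0500·0.0600 = 0.0630 m
robot under decel: 1.0500²/(2·2.5000) = 0.2205 m
human over T_r+T_s: 1.4000·(0.0600+0.4200) = 0.6720 m
margins: 0.0800+0.0000+0.0000 = 0.0800 m
sum ≈ 0.0630+0.2205+0.6720+0.0800 ≈ 1.0355 m = S ✓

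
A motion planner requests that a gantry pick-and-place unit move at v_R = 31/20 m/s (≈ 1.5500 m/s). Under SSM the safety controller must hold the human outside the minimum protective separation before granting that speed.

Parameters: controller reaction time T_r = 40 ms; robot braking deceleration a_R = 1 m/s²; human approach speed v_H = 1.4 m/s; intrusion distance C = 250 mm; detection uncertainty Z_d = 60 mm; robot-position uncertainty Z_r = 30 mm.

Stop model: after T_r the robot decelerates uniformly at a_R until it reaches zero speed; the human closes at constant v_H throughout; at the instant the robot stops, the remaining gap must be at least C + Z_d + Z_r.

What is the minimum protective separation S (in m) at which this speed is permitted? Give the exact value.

braking lasts T_s = (31/20)/1 = 1.5500 s
robot in T_r: 1.5500·0.0400 = 0.0620 m
braking distance = 1.5500²/(2·1.0000) = 1.2012 m
person approaches 1.4000·(0.0400+1.5500) = 2.2260 m
C+Z_d+Z_r = 0.2500+0.0600+0.0300 = 0.3400 m
S_min ≈ 0.0620+1.2012+2.2260+0.3400  ⇒  S_min = 15317/4000 m

S_min = 15317/4000 m = 3.8293 m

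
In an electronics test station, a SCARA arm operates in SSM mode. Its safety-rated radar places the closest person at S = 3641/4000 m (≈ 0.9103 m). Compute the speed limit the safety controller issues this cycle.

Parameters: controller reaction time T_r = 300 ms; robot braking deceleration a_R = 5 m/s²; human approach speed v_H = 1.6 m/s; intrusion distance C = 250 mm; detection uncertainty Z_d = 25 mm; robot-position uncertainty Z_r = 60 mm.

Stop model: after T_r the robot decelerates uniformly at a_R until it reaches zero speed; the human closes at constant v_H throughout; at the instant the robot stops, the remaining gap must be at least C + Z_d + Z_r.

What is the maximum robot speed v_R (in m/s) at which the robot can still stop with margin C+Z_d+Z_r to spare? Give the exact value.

v_R_max = 3/20 m/s = 0.1500 m/s

collect terms ⇒ (1/10)·v_R² + (31/50)·v_R + (-381/4000) = 0
  disc = (31/50)² − 4·(1/10)·(-381/4000) = 169/400 ; √disc = 13/20
  v_R = (−(31/50) + 13/20) / (2·(1/10)) = 3/20 m/s
check:
T_s = v_R/a_R = (3/20)/5 = 0.0300 s
robot covers v_R·T_r = 0.1500·0.3000 = 0.0450 m before braking
robot covers 0.1500·0.0300 − ½·5.0000·0.0300² = 0.0022 m while stopping
human over T_r+T_s: 1.6000·(0.3000+0.0300) = 0.5280 m
margins: 0.2500+0.0250+0.0600 = 0.3350 m
sum ≈ 0.0450+0.0022+0.5280+0.3350 ≈ 0.9103 m = S ✓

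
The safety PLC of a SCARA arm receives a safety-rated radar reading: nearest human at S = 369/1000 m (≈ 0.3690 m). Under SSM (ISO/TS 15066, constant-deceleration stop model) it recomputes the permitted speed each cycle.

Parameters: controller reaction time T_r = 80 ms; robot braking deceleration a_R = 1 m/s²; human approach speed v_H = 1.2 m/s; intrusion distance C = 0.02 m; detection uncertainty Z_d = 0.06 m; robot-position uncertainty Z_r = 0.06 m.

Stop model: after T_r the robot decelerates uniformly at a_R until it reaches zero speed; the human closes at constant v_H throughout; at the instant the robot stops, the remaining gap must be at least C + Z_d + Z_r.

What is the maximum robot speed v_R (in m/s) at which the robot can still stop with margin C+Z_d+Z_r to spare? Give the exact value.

collect terms ⇒ (1/2)·v_R² + (32/25)·v_R + (-133/1000) = 0
  disc = (32/25)² − 4·(1/2)·(-133/1000) = 4761/2500 ; √disc = 69/50
  v_R = (−(32/25) + 69/50) / (2·(1/2)) = 1/10 m/s
check:
braking lasts T_s = (1/10)/1 = 0.1000 s
robot in T_r: 0.1000·0.0800 = 0.0080 m
robot under decel: 0.1000²/(2·1.0000) = 0.0050 m
person approaches 1.2000·(0.0800+0.1000) = 0.2160 m
margins: 0.0200+0.0600+0.0600 = 0.1400 m
sum ≈ 0.0080+0.0050+0.2160+0.1400 ≈ 0.3690 m = S ✓

v_R_max = 1/10 m/s = 0.1000 m/s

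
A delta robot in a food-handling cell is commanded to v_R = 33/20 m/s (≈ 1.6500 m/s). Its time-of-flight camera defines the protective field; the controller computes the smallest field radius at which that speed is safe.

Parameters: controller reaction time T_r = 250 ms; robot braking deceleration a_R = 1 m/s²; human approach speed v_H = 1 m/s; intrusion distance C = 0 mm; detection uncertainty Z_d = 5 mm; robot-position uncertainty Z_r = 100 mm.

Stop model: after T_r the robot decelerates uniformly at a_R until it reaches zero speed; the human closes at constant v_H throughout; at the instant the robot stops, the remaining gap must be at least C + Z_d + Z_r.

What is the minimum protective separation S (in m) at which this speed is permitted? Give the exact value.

S_min = 3023/800 m = 3.7788 m

stop time T_s = (33/20)/1 = 1.6500 s
robot in T_r: 1.6500·0.2500 = 0.4125 m
robot covers 1.6500·1.6500 − ½·1.0000·1.6500² = 1.3613 m while stopping
person approaches 1.0000·(0.2500+1.6500) = 1.9000 m
C+Z_d+Z_r = 0.0000+0.0050+0.1000 = 0.1050 m
S_min ≈ 0.4125+1.3613+1.9000+0.1050  ⇒  S_min = 3023/800 m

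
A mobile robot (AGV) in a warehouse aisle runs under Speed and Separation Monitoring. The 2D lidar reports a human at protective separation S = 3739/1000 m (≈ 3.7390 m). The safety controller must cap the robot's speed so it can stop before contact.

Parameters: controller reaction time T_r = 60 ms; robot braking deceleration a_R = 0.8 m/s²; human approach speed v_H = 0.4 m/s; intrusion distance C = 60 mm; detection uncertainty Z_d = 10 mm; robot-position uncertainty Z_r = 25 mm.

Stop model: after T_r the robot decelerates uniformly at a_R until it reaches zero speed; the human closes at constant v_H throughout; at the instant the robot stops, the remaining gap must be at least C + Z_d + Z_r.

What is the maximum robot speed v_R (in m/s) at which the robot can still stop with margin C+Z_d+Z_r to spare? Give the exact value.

v_R_max = 2 m/s = 2.0000 m/s

at the boundary: (5/8)·v² + (14/25)·v + (-181/50) = 0
  disc = (14/25)² − 4·(5/8)·(-181/50) = 23409/2500 ; √disc = 153/50
  v_R = (−(14/25) + 153/50) / (2·(5/8)) = 2 m/s
check:
braking lasts T_s = 2/(4/5) = 2.5000 s
robot covers v_R·T_r = 2.0000·0.0600 = 0.1200 m before braking
robot under decel: 2.0000²/(2·0.8000) = 2.5000 m
person approaches 0.4000·(0.0600+2.5000) = 1.0240 m
C+Z_d+Z_r = 0.0600+0.0100+0.0250 = 0.0950 m
sum ≈ 0.1200+2.5000+1.0240+0.0950 ≈ 3.7390 m = S ✓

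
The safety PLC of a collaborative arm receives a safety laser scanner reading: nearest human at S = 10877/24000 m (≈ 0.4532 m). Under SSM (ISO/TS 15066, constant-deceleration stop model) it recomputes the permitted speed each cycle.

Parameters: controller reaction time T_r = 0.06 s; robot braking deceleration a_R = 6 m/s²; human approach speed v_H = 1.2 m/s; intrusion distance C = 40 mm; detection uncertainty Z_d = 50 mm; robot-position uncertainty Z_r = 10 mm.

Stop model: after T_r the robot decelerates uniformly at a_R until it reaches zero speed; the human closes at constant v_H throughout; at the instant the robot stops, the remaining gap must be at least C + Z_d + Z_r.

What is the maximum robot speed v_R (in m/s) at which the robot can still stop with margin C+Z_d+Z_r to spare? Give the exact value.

v_R_max = 17/20 m/s = 0.8500 m/s

at the boundary: (1/12)·v² + (13/50)·v + (-6749/24000) = 0
  disc = (13/50)² − 4·(1/12)·(-6749/24000) = 58081/360000 ; √disc = 241/600
  v_R = (−(13/50) + 241/600) / (2·(1/12)) = 17/20 m/s
check:
braking lasts T_s = (17/20)/6 = 0.1417 s
reaction-phase robot travel = 0.8500·0.0600 = 0.0510 m
robot under decel: 0.8500²/(2·6.0000) = 0.0602 m
human closes 1.2000·0.2017 = 0.2420 m
C+Z_d+Z_r = 0.0400+0.0500+0.0100 = 0.1000 m
sum ≈ 0.0510+0.0602+0.2420+0.1000 ≈ 0.4532 m = S ✓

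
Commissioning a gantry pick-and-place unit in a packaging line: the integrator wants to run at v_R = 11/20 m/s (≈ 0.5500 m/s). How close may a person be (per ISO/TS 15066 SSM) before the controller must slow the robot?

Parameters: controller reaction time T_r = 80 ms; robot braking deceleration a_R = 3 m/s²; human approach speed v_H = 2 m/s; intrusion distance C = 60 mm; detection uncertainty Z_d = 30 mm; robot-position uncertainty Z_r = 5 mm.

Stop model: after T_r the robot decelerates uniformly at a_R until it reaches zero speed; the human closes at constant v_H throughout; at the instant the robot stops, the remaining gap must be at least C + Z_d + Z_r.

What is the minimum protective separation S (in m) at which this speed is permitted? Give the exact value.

S_min = 8593/12000 m = 0.7161 m

T_s = v_R/a_R = (11/20)/3 = 0.1833 s
robot in T_r: 0.5500·0.0800 = 0.0440 m
robot covers 0.5500·0.1833 − ½·3.0000·0.1833² = 0.0504 m while stopping
person approaches 2.0000·(0.0800+0.1833) = 0.5267 m
C+Z_d+Z_r = 0.0600+0.0300+0.0050 = 0.0950 m
S_min ≈ 0.0440+0.0504+0.5267+0.0950  ⇒  S_min = 8593/12000 m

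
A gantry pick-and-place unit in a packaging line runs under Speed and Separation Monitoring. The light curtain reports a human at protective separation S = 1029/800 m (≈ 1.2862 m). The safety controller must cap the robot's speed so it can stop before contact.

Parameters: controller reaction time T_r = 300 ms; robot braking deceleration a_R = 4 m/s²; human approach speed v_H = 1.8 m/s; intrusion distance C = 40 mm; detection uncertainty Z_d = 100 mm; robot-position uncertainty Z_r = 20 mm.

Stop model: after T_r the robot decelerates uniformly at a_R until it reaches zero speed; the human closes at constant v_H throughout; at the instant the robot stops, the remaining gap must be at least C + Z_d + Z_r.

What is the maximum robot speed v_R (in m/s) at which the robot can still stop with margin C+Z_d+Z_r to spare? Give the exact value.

v_R_max = 7/10 m/s = 0.7000 m/s

collect terms ⇒ (1/8)·v_R² + (3/4)·v_R + (-469/800) = 0
  disc = (3/4)² − 4·(1/8)·(-469/800) = 1369/1600 ; √disc = 37/40
  v_R = (−(3/4) + 37/40) / (2·(1/8)) = 7/10 m/s
check:
T_s = v_R/a_R = (7/10)/4 = 0.1750 s
robot covers v_R·T_r = 0.7000·0.3000 = 0.2100 m before braking
braking distance = 0.7000²/(2·4.0000) = 0.0612 m
human closes 1.8000·0.4750 = 0.8550 m
C+Z_d+Z_r = 0.0400+0.1000+0.0200 = 0.1600 m
sum ≈ 0.2100+0.0612+0.8550+0.1600 ≈ 1.2862 m = S ✓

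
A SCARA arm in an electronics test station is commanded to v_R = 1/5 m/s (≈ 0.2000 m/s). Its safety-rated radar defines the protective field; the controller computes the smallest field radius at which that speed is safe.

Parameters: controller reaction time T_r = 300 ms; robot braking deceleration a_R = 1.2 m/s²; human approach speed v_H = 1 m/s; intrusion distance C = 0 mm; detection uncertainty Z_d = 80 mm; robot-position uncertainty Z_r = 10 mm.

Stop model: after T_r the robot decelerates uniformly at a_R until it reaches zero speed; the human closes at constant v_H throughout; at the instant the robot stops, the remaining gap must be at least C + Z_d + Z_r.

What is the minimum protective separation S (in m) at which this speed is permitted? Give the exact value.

S_min = 19/30 m = 0.6333 m

stop time T_s = (1/5)/(6/5) = 0.1667 s
robot covers v_R·T_r = 0.2000·0.3000 = 0.0600 m before braking
braking distance = 0.2000²/(2·1.2000) = 0.0167 m
human closes 1.0000·0.4667 = 0.4667 m
margins: 0.0000+0.0800+0.0100 = 0.0900 m
S_min ≈ 0.0600+0.0167+0.4667+0.0900  ⇒  S_min = 19/30 m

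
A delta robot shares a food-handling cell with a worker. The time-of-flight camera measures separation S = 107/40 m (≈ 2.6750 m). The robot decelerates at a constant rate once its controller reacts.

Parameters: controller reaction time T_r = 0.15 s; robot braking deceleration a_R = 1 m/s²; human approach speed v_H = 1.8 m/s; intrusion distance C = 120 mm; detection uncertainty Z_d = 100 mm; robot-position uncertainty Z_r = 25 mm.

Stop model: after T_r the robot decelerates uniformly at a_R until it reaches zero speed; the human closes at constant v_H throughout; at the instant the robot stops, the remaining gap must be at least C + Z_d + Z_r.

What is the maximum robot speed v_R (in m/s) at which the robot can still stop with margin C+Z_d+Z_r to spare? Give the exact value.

quadratic (1/2)·v² + (39/20)·v + (-54/25) = 0
  disc = (39/20)² − 4·(1/2)·(-54/25) = 3249/400 ; √disc = 57/20
  v_R = (−(39/20) + 57/20) / (2·(1/2)) = 9/10 m/s
check:
stop time T_s = (9/10)/1 = 0.9000 s
robot covers v_R·T_r = 0.9000·0.1500 = 0.1350 m before braking
robot covers 0.9000·0.9000 − ½·1.0000·0.9000² = 0.4050 m while stopping
human closes 1.8000·1.0500 = 1.8900 m
C+Z_d+Z_r = 0.1200+0.1000+0.0250 = 0.2450 m
sum ≈ 0.1350+0.4050+1.8900+0.2450 ≈ 2.6750 m = S ✓

v_R_max = 9/10 m/s = 0.9000 m/s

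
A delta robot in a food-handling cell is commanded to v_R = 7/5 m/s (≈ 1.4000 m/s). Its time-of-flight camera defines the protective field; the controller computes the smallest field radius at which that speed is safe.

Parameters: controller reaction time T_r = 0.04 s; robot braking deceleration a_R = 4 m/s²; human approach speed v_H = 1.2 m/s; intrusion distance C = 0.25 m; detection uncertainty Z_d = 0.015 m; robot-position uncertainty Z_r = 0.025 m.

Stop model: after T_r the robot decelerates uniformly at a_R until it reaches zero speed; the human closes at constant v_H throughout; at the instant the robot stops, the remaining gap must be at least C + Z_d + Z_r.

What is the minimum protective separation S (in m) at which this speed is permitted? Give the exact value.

S_min = 1059/1000 m = 1.0590 m

braking lasts T_s = (7/5)/4 = 0.3500 s
reaction-phase robot travel = 1.4000·0.0400 = 0.0560 m
braking distance = 1.4000²/(2·4.0000) = 0.2450 m
human closes 1.2000·0.3900 = 0.4680 m
margins: 0.2500+0.0150+0.0250 = 0.2900 m
S_min ≈ 0.0560+0.2450+0.4680+0.2900  ⇒  S_min = 1059/1000 m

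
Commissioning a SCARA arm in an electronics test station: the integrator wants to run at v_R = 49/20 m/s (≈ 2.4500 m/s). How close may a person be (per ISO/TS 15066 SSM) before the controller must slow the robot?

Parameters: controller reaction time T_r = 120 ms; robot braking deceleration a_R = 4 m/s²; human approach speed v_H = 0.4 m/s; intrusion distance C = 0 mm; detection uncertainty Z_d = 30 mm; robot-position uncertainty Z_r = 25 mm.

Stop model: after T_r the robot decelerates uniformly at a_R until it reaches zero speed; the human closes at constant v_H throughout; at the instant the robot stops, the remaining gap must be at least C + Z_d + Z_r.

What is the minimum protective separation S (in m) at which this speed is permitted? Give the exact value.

S_min = 22277/16000 m = 1.3923 m

T_s = v_R/a_R = (49/20)/4 = 0.6125 s
reaction-phase robot travel = 2.4500·0.1200 = 0.2940 m
robot under decel: 2.4500²/(2·4.0000) = 0.7503 m
person approaches 0.4000·(0.1200+0.6125) = 0.2930 m
residual clearance needed = 0.0000+0.0300+0.0250 = 0.0550 m
S_min ≈ 0.2940+0.7503+0.2930+0.0550  ⇒  S_min = 22277/16000 m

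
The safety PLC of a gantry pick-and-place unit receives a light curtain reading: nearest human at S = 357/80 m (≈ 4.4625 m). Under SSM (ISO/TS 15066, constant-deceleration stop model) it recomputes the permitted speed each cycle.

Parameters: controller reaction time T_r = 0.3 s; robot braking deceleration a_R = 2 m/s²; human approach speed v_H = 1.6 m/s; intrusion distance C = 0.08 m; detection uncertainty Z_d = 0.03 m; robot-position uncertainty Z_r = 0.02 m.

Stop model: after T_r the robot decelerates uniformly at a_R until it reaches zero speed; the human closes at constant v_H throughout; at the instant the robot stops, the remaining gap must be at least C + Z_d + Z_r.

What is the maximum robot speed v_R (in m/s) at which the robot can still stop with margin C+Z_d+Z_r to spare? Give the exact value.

v_R_max = 23/10 m/s = 2.3000 m/s

collect terms ⇒ (1/4)·v_R² + (11/10)·v_R + (-1541/400) = 0
  disc = (11/10)² − 4·(1/4)·(-1541/400) = 81/16 ; √disc = 9/4
  v_R = (−(11/10) + 9/4) / (2·(1/4)) = 23/10 m/s
check:
T_s = v_R/a_R = (23/10)/2 = 1.1500 s
reaction-phase robot travel = 2.3000·0.3000 = 0.6900 m
robot covers 2.3000·1.1500 − ½·2.0000·1.1500² = 1.3225 m while stopping
human closes 1.6000·1.4500 = 2.3200 m
residual clearance needed = 0.0800+0.0300+0.0200 = 0.1300 m
sum ≈ 0.6900+1.3225+2.3200+0.1300 ≈ 4.4625 m = S ✓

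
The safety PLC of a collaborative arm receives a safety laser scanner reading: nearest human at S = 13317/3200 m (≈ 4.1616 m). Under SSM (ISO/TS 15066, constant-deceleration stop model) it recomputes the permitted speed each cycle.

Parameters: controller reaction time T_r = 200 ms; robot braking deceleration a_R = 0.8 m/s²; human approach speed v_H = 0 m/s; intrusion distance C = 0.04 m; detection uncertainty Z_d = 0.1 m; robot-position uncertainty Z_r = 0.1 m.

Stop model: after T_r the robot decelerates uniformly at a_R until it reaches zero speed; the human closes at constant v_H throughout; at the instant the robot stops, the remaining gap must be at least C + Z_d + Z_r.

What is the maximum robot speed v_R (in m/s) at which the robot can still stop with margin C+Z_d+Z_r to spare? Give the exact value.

v_R_max = 47/20 m/s = 2.3500 m/s

quadratic (5/8)·v² + (1/5)·v + (-12549/3200) = 0
  disc = (1/5)² − 4·(5/8)·(-12549/3200) = 63001/6400 ; √disc = 251/80
  v_R = (−(1/5) + 251/80) / (2·(5/8)) = 47/20 m/s
check:
braking lasts T_s = (47/20)/(4/5) = 2.9375 s
robot in T_r: 2.3500·0.2000 = 0.4700 m
robot under decel: 2.3500²/(2·0.8000) = 3.4516 m
human closes 0.0000·3.1375 = 0.0000 m
C+Z_d+Z_r = 0.0400+0.1000+0.1000 = 0.2400 m
sum ≈ 0.4700+3.4516+0.0000+0.2400 ≈ 4.1616 m = S ✓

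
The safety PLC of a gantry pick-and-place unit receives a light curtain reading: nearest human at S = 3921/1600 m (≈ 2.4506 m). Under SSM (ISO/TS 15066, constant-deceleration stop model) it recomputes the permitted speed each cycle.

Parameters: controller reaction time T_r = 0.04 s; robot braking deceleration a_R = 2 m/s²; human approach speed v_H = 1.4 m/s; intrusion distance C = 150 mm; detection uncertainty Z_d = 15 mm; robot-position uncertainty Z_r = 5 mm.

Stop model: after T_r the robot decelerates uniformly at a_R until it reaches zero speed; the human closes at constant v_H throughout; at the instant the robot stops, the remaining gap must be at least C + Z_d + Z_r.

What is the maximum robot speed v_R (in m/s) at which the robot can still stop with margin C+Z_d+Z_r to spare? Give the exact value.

quadratic (1/4)·v² + (37/50)·v + (-17797/8000) = 0
  disc = (37/50)² − 4·(1/4)·(-17797/8000) = 110889/40000 ; √disc = 333/200
  v_R = (−(37/50) + 333/200) / (2·(1/4)) = 37/20 m/s
check:
braking lasts T_s = (37/20)/2 = 0.9250 s
robot covers v_R·T_r = 1.8500·0.0400 = 0.0740 m before braking
robot covers 1.8500·0.9250 − ½·2.0000·0.9250² = 0.8556 m while stopping
human closes 1.4000·0.9650 = 1.3510 m
C+Z_d+Z_r = 0.1500+0.0150+0.0050 = 0.1700 m
sum ≈ 0.0740+0.8556+1.3510+0.1700 ≈ 2.4506 m = S ✓

v_R_max = 37/20 m/s = 1.8500 m/s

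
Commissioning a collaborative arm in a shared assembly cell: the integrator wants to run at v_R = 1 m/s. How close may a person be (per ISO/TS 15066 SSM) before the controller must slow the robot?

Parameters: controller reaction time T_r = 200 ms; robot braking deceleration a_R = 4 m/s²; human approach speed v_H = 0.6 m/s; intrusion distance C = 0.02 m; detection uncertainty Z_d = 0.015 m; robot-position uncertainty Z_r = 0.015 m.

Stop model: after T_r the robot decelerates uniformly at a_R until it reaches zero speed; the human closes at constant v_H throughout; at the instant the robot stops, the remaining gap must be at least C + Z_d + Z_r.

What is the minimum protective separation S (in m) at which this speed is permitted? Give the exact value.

T_s = v_R/a_R = 1/4 = 0.2500 s
robot covers v_R·T_r = 1.0000·0.2000 = 0.2000 m before braking
robot under decel: 1.0000²/(2·4.0000) = 0.1250 m
human over T_r+T_s: 0.6000·(0.2000+0.2500) = 0.2700 m
residual clearance needed = 0.0200+0.0150+0.0150 = 0.0500 m
S_min ≈ 0.2000+0.1250+0.2700+0.0500  ⇒  S_min = 129/200 m

S_min = 129/200 m = 0.6450 m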